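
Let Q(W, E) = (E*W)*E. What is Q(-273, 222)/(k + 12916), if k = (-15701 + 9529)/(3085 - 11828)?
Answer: -29408243319/28232690 ≈ -1041.6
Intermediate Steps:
Q(W, E) = W*E**2
k = 6172/8743 (k = -6172/(-8743) = -6172*(-1/8743) = 6172/8743 ≈ 0.70594)
Q(-273, 222)/(k + 12916) = (-273*222**2)/(6172/8743 + 12916) = (-273*49284)/(112930760/8743) = -13454532*8743/112930760 = -29408243319/28232690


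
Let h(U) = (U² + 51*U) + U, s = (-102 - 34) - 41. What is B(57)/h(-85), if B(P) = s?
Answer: -59/935 ≈ -0.063102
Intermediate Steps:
s = -177 (s = -136 - 41 = -177)
h(U) = U² + 52*U
B(P) = -177
B(57)/h(-85) = -177*(-1/(85*(52 - 85))) = -177/((-85*(-33))) = -177/2805 = -177*1/2805 = -59/935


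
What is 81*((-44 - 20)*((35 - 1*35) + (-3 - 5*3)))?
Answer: 93312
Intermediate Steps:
81*((-44 - 20)*((35 - 1*35) + (-3 - 5*3))) = 81*(-64*((35 - 35) + (-3 - 15))) = 81*(-64*(0 - 18)) = 81*(-64*(-18)) = 81*1152 = 93312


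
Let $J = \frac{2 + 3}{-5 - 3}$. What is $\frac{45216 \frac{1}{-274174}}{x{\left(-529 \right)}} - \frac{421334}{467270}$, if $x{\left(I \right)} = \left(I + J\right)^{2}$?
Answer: $- \frac{518453719304381021}{574977835776530405} \approx -0.90169$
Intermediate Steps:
$J = - \frac{5}{8}$ ($J = \frac{5}{-8} = 5 \left(- \frac{1}{8}\right) = - \frac{5}{8} \approx -0.625$)
$x{\left(I \right)} = \left(- \frac{5}{8} + I\right)^{2}$ ($x{\left(I \right)} = \left(I - \frac{5}{8}\right)^{2} = \left(- \frac{5}{8} + I\right)^{2}$)
$\frac{45216 \frac{1}{-274174}}{x{\left(-529 \right)}} - \frac{421334}{467270} = \frac{45216 \frac{1}{-274174}}{\frac{1}{64} \left(-5 + 8 \left(-529\right)\right)^{2}} - \frac{421334}{467270} = \frac{45216 \left(- \frac{1}{274174}\right)}{\frac{1}{64} \left(-5 - 4232\right)^{2}} - \frac{210667}{233635} = - \frac{22608}{137087 \frac{\left(-4237\right)^{2}}{64}} - \frac{210667}{233635} = - \frac{22608}{137087 \cdot \frac{1}{64} \cdot 17952169} - \frac{210667}{233635} = - \frac{22608}{137087 \cdot \frac{17952169}{64}} - \frac{210667}{233635} = \left(- \frac{22608}{137087}\right) \frac{64}{17952169} - \frac{210667}{233635} = - \frac{1446912}{2461008991703} - \frac{210667}{233635} = - \frac{518453719304381021}{574977835776530405}$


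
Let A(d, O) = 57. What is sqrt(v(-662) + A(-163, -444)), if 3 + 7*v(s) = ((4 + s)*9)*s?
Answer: 6*sqrt(762370)/7 ≈ 748.40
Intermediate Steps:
v(s) = -3/7 + s*(36 + 9*s)/7 (v(s) = -3/7 + (((4 + s)*9)*s)/7 = -3/7 + ((36 + 9*s)*s)/7 = -3/7 + (s*(36 + 9*s))/7 = -3/7 + s*(36 + 9*s)/7)
sqrt(v(-662) + A(-163, -444)) = sqrt((-3/7 + (9/7)*(-662)**2 + (36/7)*(-662)) + 57) = sqrt((-3/7 + (9/7)*438244 - 23832/7) + 57) = sqrt((-3/7 + 3944196/7 - 23832/7) + 57) = sqrt(3920361/7 + 57) = sqrt(3920760/7) = 6*sqrt(762370)/7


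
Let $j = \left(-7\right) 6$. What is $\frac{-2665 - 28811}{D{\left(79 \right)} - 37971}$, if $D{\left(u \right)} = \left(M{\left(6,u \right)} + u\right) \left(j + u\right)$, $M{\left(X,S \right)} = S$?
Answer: $\frac{31476}{32125} \approx 0.9798$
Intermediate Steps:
$j = -42$
$D{\left(u \right)} = 2 u \left(-42 + u\right)$ ($D{\left(u \right)} = \left(u + u\right) \left(-42 + u\right) = 2 u \left(-42 + u\right)$)
$\frac{-2665 - 28811}{D{\left(79 \right)} - 37971} = \frac{-2665 - 28811}{2 \cdot 79 \left(-42 + 79\right) - 37971} = - \frac{31476}{2 \cdot 79 \cdot 37 - 37971} = - \frac{31476}{5846 - 37971} = - \frac{31476}{-32125} = \left(-31476\right) \left(- \frac{1}{32125}\right) = \frac{31476}{32125}$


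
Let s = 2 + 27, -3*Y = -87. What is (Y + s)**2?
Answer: 3364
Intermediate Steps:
Y = 29 (Y = -1/3*(-87) = 29)
s = 29
(Y + s)**2 = (29 + 29)**2 = 58**2 = 3364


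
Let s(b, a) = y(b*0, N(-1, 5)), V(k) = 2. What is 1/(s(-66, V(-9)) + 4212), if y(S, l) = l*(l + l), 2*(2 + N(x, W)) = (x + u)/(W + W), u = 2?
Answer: 200/843921 ≈ 0.00023699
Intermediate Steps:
N(x, W) = -2 + (2 + x)/(4*W) (N(x, W) = -2 + ((x + 2)/(W + W))/2 = -2 + ((2 + x)/((2*W)))/2 = -2 + ((2 + x)*(1/(2*W)))/2 = -2 + ((2 + x)/(2*W))/2 = -2 + (2 + x)/(4*W))
y(S, l) = 2*l**2 (y(S, l) = l*(2*l) = 2*l**2)
s(b, a) = 1521/200 (s(b, a) = 2*((1/4)*(2 - 1 - 8*5)/5)**2 = 2*((1/4)*(1/5)*(2 - 1 - 40))**2 = 2*((1/4)*(1/5)*(-39))**2 = 2*(-39/20)**2 = 2*(1521/400) = 1521/200)
1/(s(-66, V(-9)) + 4212) = 1/(1521/200 + 4212) = 1/(843921/200) = 200/843921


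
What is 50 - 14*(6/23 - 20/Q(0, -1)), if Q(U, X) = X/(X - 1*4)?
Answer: 33266/23 ≈ 1446.3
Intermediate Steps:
Q(U, X) = X/(-4 + X) (Q(U, X) = X/(X - 4) = X/(-4 + X))
50 - 14*(6/23 - 20/Q(0, -1)) = 50 - 14*(6/23 - 20/((-1/(-4 - 1)))) = 50 - 14*(6*(1/23) - 20/((-1/(-5)))) = 50 - 14*(6/23 - 20/((-1*(-1/5)))) = 50 - 14*(6/23 - 20/1/5) = 50 - 14*(6/23 - 20*5) = 50 - 14*(6/23 - 100) = 50 - 14*(-2294/23) = 50 + 32116/23 = 33266/23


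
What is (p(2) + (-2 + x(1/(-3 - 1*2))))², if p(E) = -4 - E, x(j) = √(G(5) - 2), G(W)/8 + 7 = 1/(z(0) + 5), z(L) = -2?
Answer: (24 - I*√498)²/9 ≈ 8.6667 - 119.02*I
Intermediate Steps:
G(W) = -160/3 (G(W) = -56 + 8/(-2 + 5) = -56 + 8/3 = -160/3)
x(j) = I*√498/3 (x(j) = √(-160/3 - 2) = √(-166/3) = I*√498/3)
(p(2) + (-2 + x(1/(-3 - 1*2))))² = ((-4 - 1*2) + (-2 + I*√498/3))² = ((-4 - 2) + (-2 + I*√498/3))² = (-6 + (-2 + I*√498/3))² = (-8 + I*√498/3)²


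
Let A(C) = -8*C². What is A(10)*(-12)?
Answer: 9600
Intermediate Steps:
A(10)*(-12) = -8*10²*(-12) = -8*100*(-12) = -800*(-12) = 9600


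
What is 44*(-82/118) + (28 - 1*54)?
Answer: -3338/59 ≈ -56.576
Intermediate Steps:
44*(-82/118) + (28 - 1*54) = 44*(-82*1/118) + (28 - 54) = 44*(-41/59) - 26 = -1804/59 - 26 = -3338/59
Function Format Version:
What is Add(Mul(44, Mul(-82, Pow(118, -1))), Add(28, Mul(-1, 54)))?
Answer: Rational(-3338, 59) ≈ -56.576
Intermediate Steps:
Add(Mul(44, Mul(-82, Pow(118, -1))), Add(28, Mul(-1, 54))) = Add(Mul(44, Mul(-82, Rational(1, 118))), Add(28, -54)) = Add(Mul(44, Rational(-41, 59)), -26) = Add(Rational(-1804, 59), -26) = Rational(-3338, 59)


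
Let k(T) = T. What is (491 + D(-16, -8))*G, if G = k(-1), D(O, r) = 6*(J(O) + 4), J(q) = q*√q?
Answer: -515 + 384*I ≈ -515.0 + 384.0*I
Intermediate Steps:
J(q) = q^(3/2)
D(O, r) = 24 + 6*O^(3/2) (D(O, r) = 6*(O^(3/2) + 4) = 6*(4 + O^(3/2)) = 24 + 6*O^(3/2))
G = -1
(491 + D(-16, -8))*G = (491 + (24 + 6*(-16)^(3/2)))*(-1) = (491 + (24 + 6*(-64*I)))*(-1) = (491 + (24 - 384*I))*(-1) = (515 - 384*I)*(-1) = -515 + 384*I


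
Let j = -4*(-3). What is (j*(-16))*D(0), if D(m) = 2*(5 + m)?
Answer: -1920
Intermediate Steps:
j = 12
D(m) = 10 + 2*m
(j*(-16))*D(0) = (12*(-16))*(10 + 2*0) = -192*(10 + 0) = -192*10 = -1920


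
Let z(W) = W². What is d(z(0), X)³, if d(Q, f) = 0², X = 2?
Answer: 0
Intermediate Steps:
d(Q, f) = 0
d(z(0), X)³ = 0³ = 0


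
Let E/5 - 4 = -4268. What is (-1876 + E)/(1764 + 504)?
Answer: -1933/189 ≈ -10.228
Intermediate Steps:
E = -21320 (E = 20 + 5*(-4268) = 20 - 21340 = -21320)
(-1876 + E)/(1764 + 504) = (-1876 - 21320)/(1764 + 504) = -23196/2268 = -23196*1/2268 = -1933/189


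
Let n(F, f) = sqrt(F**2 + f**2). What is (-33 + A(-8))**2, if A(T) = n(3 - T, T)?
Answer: (33 - sqrt(185))**2 ≈ 376.30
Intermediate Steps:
A(T) = sqrt(T**2 + (3 - T)**2) (A(T) = sqrt((3 - T)**2 + T**2) = sqrt(T**2 + (3 - T)**2))
(-33 + A(-8))**2 = (-33 + sqrt((-8)**2 + (-3 - 8)**2))**2 = (-33 + sqrt(64 + (-11)**2))**2 = (-33 + sqrt(64 + 121))**2 = (-33 + sqrt(185))**2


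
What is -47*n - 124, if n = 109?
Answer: -5247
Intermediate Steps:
-47*n - 124 = -47*109 - 124 = -5123 - 124 = -5247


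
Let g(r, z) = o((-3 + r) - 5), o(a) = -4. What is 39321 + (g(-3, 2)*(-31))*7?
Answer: 40189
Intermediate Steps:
g(r, z) = -4
39321 + (g(-3, 2)*(-31))*7 = 39321 - 4*(-31)*7 = 39321 + 124*7 = 39321 + 868 = 40189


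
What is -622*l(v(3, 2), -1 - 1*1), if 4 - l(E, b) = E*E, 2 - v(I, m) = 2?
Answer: -2488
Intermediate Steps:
v(I, m) = 0 (v(I, m) = 2 - 1*2 = 2 - 2 = 0)
l(E, b) = 4 - E² (l(E, b) = 4 - E*E = 4 - E²)
-622*l(v(3, 2), -1 - 1*1) = -622*(4 - 1*0²) = -622*(4 - 1*0) = -622*(4 + 0) = -622*4 = -2488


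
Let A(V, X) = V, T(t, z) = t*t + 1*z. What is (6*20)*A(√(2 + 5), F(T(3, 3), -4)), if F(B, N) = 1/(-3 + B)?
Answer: 120*√7 ≈ 317.49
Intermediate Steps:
T(t, z) = z + t² (T(t, z) = t² + z = z + t²)
(6*20)*A(√(2 + 5), F(T(3, 3), -4)) = (6*20)*√(2 + 5) = 120*√7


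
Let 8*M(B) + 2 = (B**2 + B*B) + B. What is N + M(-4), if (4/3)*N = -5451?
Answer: -4085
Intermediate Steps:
M(B) = -1/4 + B**2/4 + B/8 (M(B) = -1/4 + ((B**2 + B*B) + B)/8 = -1/4 + ((B**2 + B**2) + B)/8 = -1/4 + (2*B**2 + B)/8 = -1/4 + (B + 2*B**2)/8 = -1/4 + (B**2/4 + B/8) = -1/4 + B**2/4 + B/8)
N = -16353/4 (N = (3/4)*(-5451) = -16353/4 ≈ -4088.3)
N + M(-4) = -16353/4 + (-1/4 + (1/4)*(-4)**2 + (1/8)*(-4)) = -16353/4 + (-1/4 + (1/4)*16 - 1/2) = -16353/4 + (-1/4 + 4 - 1/2) = -16353/4 + 13/4 = -4085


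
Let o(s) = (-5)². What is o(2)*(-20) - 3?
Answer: -503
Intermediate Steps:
o(s) = 25
o(2)*(-20) - 3 = 25*(-20) - 3 = -500 - 3 = -503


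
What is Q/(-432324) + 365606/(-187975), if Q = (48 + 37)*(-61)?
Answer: -157085597969/81266103900 ≈ -1.9330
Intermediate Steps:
Q = -5185 (Q = 85*(-61) = -5185)
Q/(-432324) + 365606/(-187975) = -5185/(-432324) + 365606/(-187975) = -5185*(-1/432324) + 365606*(-1/187975) = 5185/432324 - 365606/187975 = -157085597969/81266103900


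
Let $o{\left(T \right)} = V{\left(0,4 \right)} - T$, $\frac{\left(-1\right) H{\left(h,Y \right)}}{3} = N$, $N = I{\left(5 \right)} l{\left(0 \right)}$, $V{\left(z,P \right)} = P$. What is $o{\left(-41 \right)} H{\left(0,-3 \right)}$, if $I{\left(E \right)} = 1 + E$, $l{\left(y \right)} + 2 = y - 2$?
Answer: $3240$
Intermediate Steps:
$l{\left(y \right)} = -4 + y$ ($l{\left(y \right)} = -2 + \left(y - 2\right) = -2 + \left(-2 + y\right) = -4 + y$)
$N = -24$ ($N = \left(1 + 5\right) \left(-4 + 0\right) = 6 \left(-4\right) = -24$)
$H{\left(h,Y \right)} = 72$ ($H{\left(h,Y \right)} = \left(-3\right) \left(-24\right) = 72$)
$o{\left(T \right)} = 4 - T$
$o{\left(-41 \right)} H{\left(0,-3 \right)} = \left(4 - -41\right) 72 = \left(4 + 41\right) 72 = 45 \cdot 72 = 3240$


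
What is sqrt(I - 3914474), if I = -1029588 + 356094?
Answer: 56*I*sqrt(1463) ≈ 2142.0*I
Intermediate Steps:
I = -673494
sqrt(I - 3914474) = sqrt(-673494 - 3914474) = sqrt(-4587968) = 56*I*sqrt(1463)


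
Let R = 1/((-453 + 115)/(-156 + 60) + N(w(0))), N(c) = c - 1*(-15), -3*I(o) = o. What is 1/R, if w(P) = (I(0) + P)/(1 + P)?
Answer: 889/48 ≈ 18.521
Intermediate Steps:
I(o) = -o/3
w(P) = P/(1 + P) (w(P) = (-1/3*0 + P)/(1 + P) = (0 + P)/(1 + P) = P/(1 + P))
N(c) = 15 + c (N(c) = c + 15 = 15 + c)
R = 48/889 (R = 1/((-453 + 115)/(-156 + 60) + (15 + 0/(1 + 0))) = 1/(-338/(-96) + (15 + 0/1)) = 1/(-338*(-1/96) + (15 + 0*1)) = 1/(169/48 + (15 + 0)) = 1/(169/48 + 15) = 1/(889/48) = 48/889 ≈ 0.053993)
1/R = 1/(48/889) = 889/48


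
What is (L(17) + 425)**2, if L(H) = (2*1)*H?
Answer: 210681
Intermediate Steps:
L(H) = 2*H
(L(17) + 425)**2 = (2*17 + 425)**2 = (34 + 425)**2 = 459**2 = 210681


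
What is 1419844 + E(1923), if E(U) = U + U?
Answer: 1423690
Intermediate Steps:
E(U) = 2*U
1419844 + E(1923) = 1419844 + 2*1923 = 1419844 + 3846 = 1423690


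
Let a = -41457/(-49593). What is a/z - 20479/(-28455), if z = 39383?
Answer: 49199442872/68359239165 ≈ 0.71972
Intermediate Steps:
a = 13819/16531 (a = -41457*(-1/49593) = 13819/16531 ≈ 0.83594)
a/z - 20479/(-28455) = (13819/16531)/39383 - 20479/(-28455) = (13819/16531)*(1/39383) - 20479*(-1/28455) = 13819/651040373 + 20479/28455 = 49199442872/68359239165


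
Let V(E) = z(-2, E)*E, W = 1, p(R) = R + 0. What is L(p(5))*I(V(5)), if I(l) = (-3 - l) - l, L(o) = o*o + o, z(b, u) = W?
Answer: -390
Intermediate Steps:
p(R) = R
z(b, u) = 1
L(o) = o + o**2 (L(o) = o**2 + o = o + o**2)
V(E) = E (V(E) = 1*E = E)
I(l) = -3 - 2*l
L(p(5))*I(V(5)) = (5*(1 + 5))*(-3 - 2*5) = (5*6)*(-3 - 10) = 30*(-13) = -390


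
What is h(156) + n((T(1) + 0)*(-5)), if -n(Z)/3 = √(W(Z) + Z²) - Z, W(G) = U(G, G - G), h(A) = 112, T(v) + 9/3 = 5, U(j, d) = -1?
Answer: 82 - 9*√11 ≈ 52.150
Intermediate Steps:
T(v) = 2 (T(v) = -3 + 5 = 2)
W(G) = -1
n(Z) = -3*√(-1 + Z²) + 3*Z (n(Z) = -3*(√(-1 + Z²) - Z) = -3*√(-1 + Z²) + 3*Z)
h(156) + n((T(1) + 0)*(-5)) = 112 + (-3*√(-1 + ((2 + 0)*(-5))²) + 3*((2 + 0)*(-5))) = 112 + (-3*√(-1 + (2*(-5))²) + 3*(2*(-5))) = 112 + (-3*√(-1 + (-10)²) + 3*(-10)) = 112 + (-3*√(-1 + 100) - 30) = 112 + (-9*√11 - 30) = 112 + (-30 - 9*√11) = 82 - 9*√11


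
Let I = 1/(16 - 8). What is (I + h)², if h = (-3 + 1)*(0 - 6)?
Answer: 9409/64 ≈ 147.02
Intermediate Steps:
h = 12 (h = -2*(-6) = 12)
I = ⅛ (I = 1/8 = ⅛ ≈ 0.12500)
(I + h)² = (⅛ + 12)² = (97/8)² = 9409/64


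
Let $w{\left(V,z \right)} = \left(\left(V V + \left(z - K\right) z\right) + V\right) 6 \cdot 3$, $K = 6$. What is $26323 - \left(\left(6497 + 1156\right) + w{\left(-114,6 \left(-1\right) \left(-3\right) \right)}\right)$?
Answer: $-217094$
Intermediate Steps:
$w{\left(V,z \right)} = 18 V + 18 V^{2} + 18 z \left(-6 + z\right)$ ($w{\left(V,z \right)} = \left(\left(V V + \left(z - 6\right) z\right) + V\right) 6 \cdot 3 = \left(\left(V^{2} + \left(z - 6\right) z\right) + V\right) 6 \cdot 3 = \left(\left(V^{2} + \left(-6 + z\right) z\right) + V\right) 6 \cdot 3 = \left(\left(V^{2} + z \left(-6 + z\right)\right) + V\right) 6 \cdot 3 = \left(V + V^{2} + z \left(-6 + z\right)\right) 6 \cdot 3 = \left(6 V + 6 V^{2} + 6 z \left(-6 + z\right)\right) 3 = 18 V + 18 V^{2} + 18 z \left(-6 + z\right)$)
$26323 - \left(\left(6497 + 1156\right) + w{\left(-114,6 \left(-1\right) \left(-3\right) \right)}\right) = 26323 - \left(\left(6497 + 1156\right) + \left(- 108 \cdot 6 \left(-1\right) \left(-3\right) + 18 \left(-114\right) + 18 \left(-114\right)^{2} + 18 \left(6 \left(-1\right) \left(-3\right)\right)^{2}\right)\right) = 26323 - \left(7653 + \left(- 108 \left(\left(-6\right) \left(-3\right)\right) - 2052 + 18 \cdot 12996 + 18 \left(\left(-6\right) \left(-3\right)\right)^{2}\right)\right) = 26323 - \left(7653 + \left(\left(-108\right) 18 - 2052 + 233928 + 18 \cdot 18^{2}\right)\right) = 26323 - \left(7653 + \left(-1944 - 2052 + 233928 + 18 \cdot 324\right)\right) = 26323 - \left(7653 + \left(-1944 - 2052 + 233928 + 5832\right)\right) = 26323 - \left(7653 + 235764\right) = 26323 - 243417 = -217094$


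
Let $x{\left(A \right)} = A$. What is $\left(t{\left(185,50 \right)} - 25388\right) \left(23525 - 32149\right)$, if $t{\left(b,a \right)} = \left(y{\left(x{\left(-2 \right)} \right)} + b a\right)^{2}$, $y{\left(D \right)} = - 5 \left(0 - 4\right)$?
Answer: $-740866383488$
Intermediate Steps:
$y{\left(D \right)} = 20$ ($y{\left(D \right)} = \left(-5\right) \left(-4\right) = 20$)
$t{\left(b,a \right)} = \left(20 + a b\right)^{2}$ ($t{\left(b,a \right)} = \left(20 + b a\right)^{2} = \left(20 + a b\right)^{2}$)
$\left(t{\left(185,50 \right)} - 25388\right) \left(23525 - 32149\right) = \left(\left(20 + 50 \cdot 185\right)^{2} - 25388\right) \left(23525 - 32149\right) = \left(\left(20 + 9250\right)^{2} - 25388\right) \left(-8624\right) = \left(9270^{2} - 25388\right) \left(-8624\right) = \left(85932900 - 25388\right) \left(-8624\right) = 85907512 \left(-8624\right) = -740866383488$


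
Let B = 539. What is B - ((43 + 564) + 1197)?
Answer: -1265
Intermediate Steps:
B - ((43 + 564) + 1197) = 539 - ((43 + 564) + 1197) = 539 - (607 + 1197) = 539 - 1*1804 = 539 - 1804 = -1265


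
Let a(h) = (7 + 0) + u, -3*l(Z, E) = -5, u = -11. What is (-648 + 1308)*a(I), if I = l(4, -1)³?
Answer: -2640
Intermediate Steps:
l(Z, E) = 5/3 (l(Z, E) = -⅓*(-5) = 5/3)
I = 125/27 (I = (5/3)³ = 125/27 ≈ 4.6296)
a(h) = -4 (a(h) = (7 + 0) - 11 = 7 - 11 = -4)
(-648 + 1308)*a(I) = (-648 + 1308)*(-4) = 660*(-4) = -2640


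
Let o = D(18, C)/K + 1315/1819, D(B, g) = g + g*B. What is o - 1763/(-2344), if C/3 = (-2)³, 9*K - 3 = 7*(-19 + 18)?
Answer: 4380882393/4263736 ≈ 1027.5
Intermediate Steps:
K = -4/9 (K = ⅓ + (7*(-19 + 18))/9 = ⅓ + (7*(-1))/9 = ⅓ + (⅑)*(-7) = ⅓ - 7/9 = -4/9 ≈ -0.44444)
C = -24 (C = 3*(-2)³ = 3*(-8) = -24)
D(B, g) = g + B*g
o = 1867609/1819 (o = (-24*(1 + 18))/(-4/9) + 1315/1819 = -24*19*(-9/4) + 1315*(1/1819) = -456*(-9/4) + 1315/1819 = 1026 + 1315/1819 = 1867609/1819 ≈ 1026.7)
o - 1763/(-2344) = 1867609/1819 - 1763/(-2344) = 1867609/1819 - 1763*(-1)/2344 = 1867609/1819 - 1*(-1763/2344) = 1867609/1819 + 1763/2344 = 4380882393/4263736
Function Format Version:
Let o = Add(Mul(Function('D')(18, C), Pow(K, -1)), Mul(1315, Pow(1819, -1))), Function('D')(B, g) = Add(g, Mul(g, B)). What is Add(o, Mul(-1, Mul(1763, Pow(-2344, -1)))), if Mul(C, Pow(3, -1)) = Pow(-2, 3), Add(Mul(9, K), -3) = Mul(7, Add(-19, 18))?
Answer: Rational(4380882393, 4263736) ≈ 1027.5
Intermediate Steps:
K = Rational(-4, 9) (K = Add(Rational(1, 3), Mul(Rational(1, 9), Mul(7, Add(-19, 18)))) = Add(Rational(1, 3), Mul(Rational(1, 9), Mul(7, -1))) = Add(Rational(1, 3), Mul(Rational(1, 9), -7)) = Add(Rational(1, 3), Rational(-7, 9)) = Rational(-4, 9) ≈ -0.44444)
C = -24 (C = Mul(3, Pow(-2, 3)) = Mul(3, -8) = -24)
Function('D')(B, g) = Add(g, Mul(B, g))
o = Rational(1867609, 1819) (o = Add(Mul(Mul(-24, Add(1, 18)), Pow(Rational(-4, 9), -1)), Mul(1315, Pow(1819, -1))) = Add(Mul(Mul(-24, 19), Rational(-9, 4)), Mul(1315, Rational(1, 1819))) = Add(Mul(-456, Rational(-9, 4)), Rational(1315, 1819)) = Add(1026, Rational(1315, 1819)) = Rational(1867609, 1819) ≈ 1026.7)
Add(o, Mul(-1, Mul(1763, Pow(-2344, -1)))) = Add(Rational(1867609, 1819), Mul(-1, Mul(1763, Pow(-2344, -1)))) = Add(Rational(1867609, 1819), Mul(-1, Mul(1763, Rational(-1, 2344)))) = Add(Rational(1867609, 1819), Mul(-1, Rational(-1763, 2344))) = Add(Rational(1867609, 1819), Rational(1763, 2344)) = Rational(4380882393, 4263736)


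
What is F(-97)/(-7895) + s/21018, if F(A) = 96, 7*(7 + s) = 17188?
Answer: 40396103/387186590 ≈ 0.10433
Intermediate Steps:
s = 17139/7 (s = -7 + (1/7)*17188 = -7 + 17188/7 = 17139/7 ≈ 2448.4)
F(-97)/(-7895) + s/21018 = 96/(-7895) + (17139/7)/21018 = 96*(-1/7895) + (17139/7)*(1/21018) = -96/7895 + 5713/49042 = 40396103/387186590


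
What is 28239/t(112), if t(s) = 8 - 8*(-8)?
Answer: 9413/24 ≈ 392.21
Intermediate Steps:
t(s) = 72 (t(s) = 8 + 64 = 72)
28239/t(112) = 28239/72 = 28239*(1/72) = 9413/24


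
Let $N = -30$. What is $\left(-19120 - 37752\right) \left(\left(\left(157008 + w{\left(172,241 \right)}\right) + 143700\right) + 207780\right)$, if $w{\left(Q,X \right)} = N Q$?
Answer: $-28625270016$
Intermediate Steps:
$w{\left(Q,X \right)} = - 30 Q$
$\left(-19120 - 37752\right) \left(\left(\left(157008 + w{\left(172,241 \right)}\right) + 143700\right) + 207780\right) = \left(-19120 - 37752\right) \left(\left(\left(157008 - 5160\right) + 143700\right) + 207780\right) = - 56872 \left(\left(151848 + 143700\right) + 207780\right) = - 56872 \left(295548 + 207780\right) = \left(-56872\right) 503328 = -28625270016$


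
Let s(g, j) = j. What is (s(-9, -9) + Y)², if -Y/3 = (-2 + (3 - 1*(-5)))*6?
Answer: 13689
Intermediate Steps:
Y = -108 (Y = -3*(-2 + (3 - 1*(-5)))*6 = -3*(-2 + (3 + 5))*6 = -3*(-2 + 8)*6 = -18*6 = -3*36 = -108)
(s(-9, -9) + Y)² = (-9 - 108)² = (-117)² = 13689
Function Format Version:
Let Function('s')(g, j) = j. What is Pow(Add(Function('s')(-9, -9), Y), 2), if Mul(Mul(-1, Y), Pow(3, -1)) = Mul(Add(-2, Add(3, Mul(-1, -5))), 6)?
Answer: 13689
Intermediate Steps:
Y = -108 (Y = Mul(-3, Mul(Add(-2, Add(3, Mul(-1, -5))), 6)) = Mul(-3, Mul(Add(-2, Add(3, 5)), 6)) = Mul(-3, Mul(Add(-2, 8), 6)) = Mul(-3, Mul(6, 6)) = Mul(-3, 36) = -108)
Pow(Add(Function('s')(-9, -9), Y), 2) = Pow(Add(-9, -108), 2) = Pow(-117, 2) = 13689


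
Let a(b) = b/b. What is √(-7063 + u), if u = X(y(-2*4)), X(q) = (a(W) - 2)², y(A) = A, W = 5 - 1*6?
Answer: I*√7062 ≈ 84.036*I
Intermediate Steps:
W = -1 (W = 5 - 6 = -1)
a(b) = 1
X(q) = 1 (X(q) = (1 - 2)² = (-1)² = 1)
u = 1
√(-7063 + u) = √(-7063 + 1) = √(-7062) = I*√7062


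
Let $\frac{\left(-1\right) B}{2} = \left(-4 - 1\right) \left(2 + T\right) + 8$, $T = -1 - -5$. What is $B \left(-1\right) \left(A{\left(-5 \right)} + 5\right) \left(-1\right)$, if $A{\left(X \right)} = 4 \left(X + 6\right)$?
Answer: $396$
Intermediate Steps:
$A{\left(X \right)} = 24 + 4 X$ ($A{\left(X \right)} = 4 \left(6 + X\right) = 24 + 4 X$)
$T = 4$ ($T = -1 + 5 = 4$)
$B = 44$ ($B = - 2 \left(\left(-4 - 1\right) \left(2 + 4\right) + 8\right) = - 2 \left(\left(-5\right) 6 + 8\right) = - 2 \left(-30 + 8\right) = \left(-2\right) \left(-22\right) = 44$)
$B \left(-1\right) \left(A{\left(-5 \right)} + 5\right) \left(-1\right) = 44 \left(-1\right) \left(\left(24 + 4 \left(-5\right)\right) + 5\right) \left(-1\right) = - 44 \left(\left(24 - 20\right) + 5\right) \left(-1\right) = - 44 \left(4 + 5\right) \left(-1\right) = - 44 \cdot 9 \left(-1\right) = \left(-44\right) \left(-9\right) = 396$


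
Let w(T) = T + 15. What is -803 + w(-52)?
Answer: -840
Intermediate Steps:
w(T) = 15 + T
-803 + w(-52) = -803 + (15 - 52) = -803 - 37 = -840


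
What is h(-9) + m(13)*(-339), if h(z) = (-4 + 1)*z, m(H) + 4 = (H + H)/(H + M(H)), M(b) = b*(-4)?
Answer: 1609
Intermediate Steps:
M(b) = -4*b
m(H) = -14/3 (m(H) = -4 + (H + H)/(H - 4*H) = -4 + (2*H)/((-3*H)) = -4 + (2*H)*(-1/(3*H)) = -4 - 2/3 = -14/3)
h(z) = -3*z
h(-9) + m(13)*(-339) = -3*(-9) - 14/3*(-339) = 27 + 1582 = 1609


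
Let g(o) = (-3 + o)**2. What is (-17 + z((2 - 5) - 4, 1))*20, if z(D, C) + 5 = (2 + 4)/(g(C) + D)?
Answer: -480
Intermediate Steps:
z(D, C) = -5 + 6/(D + (-3 + C)**2) (z(D, C) = -5 + (2 + 4)/((-3 + C)**2 + D) = -5 + 6/(D + (-3 + C)**2))
(-17 + z((2 - 5) - 4, 1))*20 = (-17 + (6 - 5*((2 - 5) - 4) - 5*(-3 + 1)**2)/(((2 - 5) - 4) + (-3 + 1)**2))*20 = (-17 + (6 - 5*(-3 - 4) - 5*(-2)**2)/((-3 - 4) + (-2)**2))*20 = (-17 + (6 - 5*(-7) - 5*4)/(-7 + 4))*20 = (-17 + (6 + 35 - 20)/(-3))*20 = (-17 - 1/3*21)*20 = (-17 - 7)*20 = -24*20 = -480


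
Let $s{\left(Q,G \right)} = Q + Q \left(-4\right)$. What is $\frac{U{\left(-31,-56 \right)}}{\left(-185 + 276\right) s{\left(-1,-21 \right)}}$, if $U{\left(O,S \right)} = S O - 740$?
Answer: $\frac{332}{91} \approx 3.6483$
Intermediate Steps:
$s{\left(Q,G \right)} = - 3 Q$ ($s{\left(Q,G \right)} = Q - 4 Q = - 3 Q$)
$U{\left(O,S \right)} = -740 + O S$ ($U{\left(O,S \right)} = O S - 740 = -740 + O S$)
$\frac{U{\left(-31,-56 \right)}}{\left(-185 + 276\right) s{\left(-1,-21 \right)}} = \frac{-740 - -1736}{\left(-185 + 276\right) \left(\left(-3\right) \left(-1\right)\right)} = \frac{-740 + 1736}{91 \cdot 3} = \frac{996}{273} = 996 \cdot \frac{1}{273} = \frac{332}{91}$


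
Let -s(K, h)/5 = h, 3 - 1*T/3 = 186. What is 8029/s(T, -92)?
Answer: 8029/460 ≈ 17.454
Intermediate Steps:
T = -549 (T = 9 - 3*186 = 9 - 558 = -549)
s(K, h) = -5*h
8029/s(T, -92) = 8029/((-5*(-92))) = 8029/460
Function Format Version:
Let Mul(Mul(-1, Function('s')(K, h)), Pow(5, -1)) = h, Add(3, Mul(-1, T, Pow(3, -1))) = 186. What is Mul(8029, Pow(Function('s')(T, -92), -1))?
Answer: Rational(8029, 460) ≈ 17.454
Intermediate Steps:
T = -549 (T = Add(9, Mul(-3, 186)) = Add(9, -558) = -549)
Function('s')(K, h) = Mul(-5, h)
Mul(8029, Pow(Function('s')(T, -92), -1)) = Mul(8029, Pow(Mul(-5, -92), -1)) = Mul(8029, Pow(460, -1)) = Mul(8029, Rational(1, 460)) = Rational(8029, 460)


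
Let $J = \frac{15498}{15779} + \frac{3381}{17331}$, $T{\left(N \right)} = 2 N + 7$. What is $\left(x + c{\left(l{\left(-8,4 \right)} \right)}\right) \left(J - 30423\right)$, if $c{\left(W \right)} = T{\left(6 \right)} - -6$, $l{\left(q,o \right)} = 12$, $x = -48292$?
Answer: $\frac{4317732051755310}{2940493} \approx 1.4684 \cdot 10^{9}$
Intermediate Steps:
$T{\left(N \right)} = 7 + 2 N$
$J = \frac{107314879}{91155283}$ ($J = 15498 \cdot \frac{1}{15779} + 3381 \cdot \frac{1}{17331} = \frac{15498}{15779} + \frac{1127}{5777} = \frac{107314879}{91155283} \approx 1.1773$)
$c{\left(W \right)} = 25$ ($c{\left(W \right)} = \left(7 + 2 \cdot 6\right) - -6 = \left(7 + 12\right) + 6 = 19 + 6 = 25$)
$\left(x + c{\left(l{\left(-8,4 \right)} \right)}\right) \left(J - 30423\right) = \left(-48292 + 25\right) \left(\frac{107314879}{91155283} - 30423\right) = \left(-48267\right) \left(- \frac{2773109859830}{91155283}\right) = \frac{4317732051755310}{2940493}$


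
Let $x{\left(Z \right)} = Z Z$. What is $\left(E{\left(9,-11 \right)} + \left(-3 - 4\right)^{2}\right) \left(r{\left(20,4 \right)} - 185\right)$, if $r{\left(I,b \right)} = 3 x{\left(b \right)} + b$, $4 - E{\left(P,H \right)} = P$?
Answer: $-5852$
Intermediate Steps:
$x{\left(Z \right)} = Z^{2}$
$E{\left(P,H \right)} = 4 - P$
$r{\left(I,b \right)} = b + 3 b^{2}$ ($r{\left(I,b \right)} = 3 b^{2} + b = b + 3 b^{2}$)
$\left(E{\left(9,-11 \right)} + \left(-3 - 4\right)^{2}\right) \left(r{\left(20,4 \right)} - 185\right) = \left(\left(4 - 9\right) + \left(-3 - 4\right)^{2}\right) \left(4 \left(1 + 3 \cdot 4\right) - 185\right) = \left(\left(4 - 9\right) + \left(-7\right)^{2}\right) \left(4 \left(1 + 12\right) - 185\right) = \left(-5 + 49\right) \left(4 \cdot 13 - 185\right) = 44 \left(52 - 185\right) = 44 \left(-133\right) = -5852$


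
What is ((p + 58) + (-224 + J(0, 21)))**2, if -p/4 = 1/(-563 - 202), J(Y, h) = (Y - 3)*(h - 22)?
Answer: 15547845481/585225 ≈ 26567.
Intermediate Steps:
J(Y, h) = (-22 + h)*(-3 + Y) (J(Y, h) = (-3 + Y)*(-22 + h) = (-22 + h)*(-3 + Y))
p = 4/765 (p = -4/(-563 - 202) = -4/(-765) = -4*(-1/765) = 4/765 ≈ 0.0052288)
((p + 58) + (-224 + J(0, 21)))**2 = ((4/765 + 58) + (-224 + (66 - 22*0 - 3*21 + 0*21)))**2 = (44374/765 + (-224 + (66 + 0 - 63 + 0)))**2 = (44374/765 + (-224 + 3))**2 = (44374/765 - 221)**2 = (-124691/765)**2 = 15547845481/585225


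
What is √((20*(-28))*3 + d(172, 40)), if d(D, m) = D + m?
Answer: 2*I*√367 ≈ 38.315*I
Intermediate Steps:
√((20*(-28))*3 + d(172, 40)) = √((20*(-28))*3 + (172 + 40)) = √(-560*3 + 212) = √(-1680 + 212) = √(-1468) = 2*I*√367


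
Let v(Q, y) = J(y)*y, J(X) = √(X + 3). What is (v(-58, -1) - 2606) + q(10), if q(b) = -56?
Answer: -2662 - √2 ≈ -2663.4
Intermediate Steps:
J(X) = √(3 + X)
v(Q, y) = y*√(3 + y) (v(Q, y) = √(3 + y)*y = y*√(3 + y))
(v(-58, -1) - 2606) + q(10) = (-√(3 - 1) - 2606) - 56 = (-√2 - 2606) - 56 = (-2606 - √2) - 56 = -2662 - √2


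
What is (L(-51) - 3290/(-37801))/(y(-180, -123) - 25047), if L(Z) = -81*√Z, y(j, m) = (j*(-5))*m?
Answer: -3290/5131372347 + 9*I*√51/15083 ≈ -6.4115e-7 + 0.0042613*I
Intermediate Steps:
y(j, m) = -5*j*m (y(j, m) = (-5*j)*m = -5*j*m)
(L(-51) - 3290/(-37801))/(y(-180, -123) - 25047) = (-81*I*√51 - 3290/(-37801))/(-5*(-180)*(-123) - 25047) = (-81*I*√51 - 3290*(-1/37801))/(-110700 - 25047) = (-81*I*√51 + 3290/37801)/(-135747) = (3290/37801 - 81*I*√51)*(-1/135747) = -3290/5131372347 + 9*I*√51/15083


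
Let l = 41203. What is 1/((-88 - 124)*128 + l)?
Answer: 1/14067 ≈ 7.1088e-5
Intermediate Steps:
1/((-88 - 124)*128 + l) = 1/((-88 - 124)*128 + 41203) = 1/(-212*128 + 41203) = 1/(-27136 + 41203) = 1/14067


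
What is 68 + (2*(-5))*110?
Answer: -1032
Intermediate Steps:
68 + (2*(-5))*110 = 68 - 10*110 = 68 - 1100 = -1032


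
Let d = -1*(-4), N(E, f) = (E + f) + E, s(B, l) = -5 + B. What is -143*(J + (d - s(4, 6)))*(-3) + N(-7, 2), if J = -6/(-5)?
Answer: 13239/5 ≈ 2647.8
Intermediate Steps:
N(E, f) = f + 2*E
J = 6/5 (J = -6*(-⅕) = 6/5 ≈ 1.2000)
d = 4
-143*(J + (d - s(4, 6)))*(-3) + N(-7, 2) = -143*(6/5 + (4 - (-5 + 4)))*(-3) + (2 + 2*(-7)) = -143*(6/5 + (4 - 1*(-1)))*(-3) + (2 - 14) = -143*(6/5 + (4 + 1))*(-3) - 12 = -143*(6/5 + 5)*(-3) - 12 = -4433*(-3)/5 - 12 = -143*(-93/5) - 12 = 13299/5 - 12 = 13239/5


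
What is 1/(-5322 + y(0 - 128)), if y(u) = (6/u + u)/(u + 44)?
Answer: -5376/28602877 ≈ -0.00018795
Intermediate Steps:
y(u) = (u + 6/u)/(44 + u)
1/(-5322 + y(0 - 128)) = 1/(-5322 + (6 + (0 - 128)**2)/((0 - 128)*(44 + (0 - 128)))) = 1/(-5322 + (6 + (-128)**2)/((-128)*(44 - 128))) = 1/(-5322 - 1/128*(6 + 16384)/(-84)) = 1/(-5322 - 1/128*(-1/84)*16390) = 1/(-5322 + 8195/5376) = 1/(-28602877/5376) = -5376/28602877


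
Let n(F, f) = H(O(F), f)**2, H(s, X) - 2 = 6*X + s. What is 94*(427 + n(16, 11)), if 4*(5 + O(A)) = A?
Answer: 462104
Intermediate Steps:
O(A) = -5 + A/4
H(s, X) = 2 + s + 6*X (H(s, X) = 2 + (6*X + s) = 2 + (s + 6*X) = 2 + s + 6*X)
n(F, f) = (-3 + 6*f + F/4)**2 (n(F, f) = (2 + (-5 + F/4) + 6*f)**2 = (-3 + 6*f + F/4)**2)
94*(427 + n(16, 11)) = 94*(427 + (-12 + 16 + 24*11)**2/16) = 94*(427 + (-12 + 16 + 264)**2/16) = 94*(427 + (1/16)*268**2) = 94*(427 + (1/16)*71824) = 94*(427 + 4489) = 94*4916 = 462104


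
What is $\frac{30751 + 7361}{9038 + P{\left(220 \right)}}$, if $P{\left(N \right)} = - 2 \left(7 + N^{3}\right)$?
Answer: $- \frac{1191}{665218} \approx -0.0017904$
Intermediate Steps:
$P{\left(N \right)} = -14 - 2 N^{3}$
$\frac{30751 + 7361}{9038 + P{\left(220 \right)}} = \frac{30751 + 7361}{9038 - \left(14 + 2 \cdot 220^{3}\right)} = \frac{38112}{9038 - 21296014} = \frac{38112}{-21286976} = 38112 \left(- \frac{1}{21286976}\right) = - \frac{1191}{665218}$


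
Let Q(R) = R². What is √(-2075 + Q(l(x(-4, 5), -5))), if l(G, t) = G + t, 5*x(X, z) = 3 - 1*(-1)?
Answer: I*√51434/5 ≈ 45.358*I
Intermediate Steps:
x(X, z) = ⅘ (x(X, z) = (3 - 1*(-1))/5 = (3 + 1)/5 = (⅕)*4 = ⅘)
√(-2075 + Q(l(x(-4, 5), -5))) = √(-2075 + (⅘ - 5)²) = √(-2075 + (-21/5)²) = √(-2075 + 441/25) = √(-51434/25) = I*√51434/5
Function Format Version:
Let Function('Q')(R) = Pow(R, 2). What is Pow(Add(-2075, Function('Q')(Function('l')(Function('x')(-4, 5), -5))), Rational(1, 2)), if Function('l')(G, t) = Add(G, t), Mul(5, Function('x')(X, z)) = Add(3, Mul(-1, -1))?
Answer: Mul(Rational(1, 5), I, Pow(51434, Rational(1, 2))) ≈ Mul(45.358, I)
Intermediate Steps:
Function('x')(X, z) = Rational(4, 5) (Function('x')(X, z) = Mul(Rational(1, 5), Add(3, Mul(-1, -1))) = Mul(Rational(1, 5), Add(3, 1)) = Mul(Rational(1, 5), 4) = Rational(4, 5))
Pow(Add(-2075, Function('Q')(Function('l')(Function('x')(-4, 5), -5))), Rational(1, 2)) = Pow(Add(-2075, Pow(Add(Rational(4, 5), -5), 2)), Rational(1, 2)) = Pow(Add(-2075, Pow(Rational(-21, 5), 2)), Rational(1, 2)) = Pow(Add(-2075, Rational(441, 25)), Rational(1, 2)) = Pow(Rational(-51434, 25), Rational(1, 2)) = Mul(Rational(1, 5), I, Pow(51434, Rational(1, 2)))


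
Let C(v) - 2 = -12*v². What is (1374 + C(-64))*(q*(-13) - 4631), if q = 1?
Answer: 221871744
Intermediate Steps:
C(v) = 2 - 12*v²
(1374 + C(-64))*(q*(-13) - 4631) = (1374 + (2 - 12*(-64)²))*(1*(-13) - 4631) = (1374 + (2 - 12*4096))*(-13 - 4631) = (1374 + (2 - 49152))*(-4644) = (1374 - 49150)*(-4644) = -47776*(-4644) = 221871744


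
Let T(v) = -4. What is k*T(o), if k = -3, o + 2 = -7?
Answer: 12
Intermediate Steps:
o = -9 (o = -2 - 7 = -9)
k*T(o) = -3*(-4) = 12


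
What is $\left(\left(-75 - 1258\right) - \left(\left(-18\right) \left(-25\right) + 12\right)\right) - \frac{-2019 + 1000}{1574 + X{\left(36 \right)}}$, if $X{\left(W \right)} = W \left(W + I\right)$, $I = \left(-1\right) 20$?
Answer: $- \frac{3858231}{2150} \approx -1794.5$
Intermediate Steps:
$I = -20$
$X{\left(W \right)} = W \left(-20 + W\right)$ ($X{\left(W \right)} = W \left(W - 20\right) = W \left(-20 + W\right)$)
$\left(\left(-75 - 1258\right) - \left(\left(-18\right) \left(-25\right) + 12\right)\right) - \frac{-2019 + 1000}{1574 + X{\left(36 \right)}} = \left(\left(-75 - 1258\right) - \left(\left(-18\right) \left(-25\right) + 12\right)\right) - \frac{-2019 + 1000}{1574 + 36 \left(-20 + 36\right)} = \left(-1333 - \left(450 + 12\right)\right) - - \frac{1019}{1574 + 36 \cdot 16} = \left(-1333 - 462\right) - - \frac{1019}{1574 + 576} = \left(-1333 - 462\right) - - \frac{1019}{2150} = -1795 - \left(-1019\right) \frac{1}{2150} = -1795 - - \frac{1019}{2150} = -1795 + \frac{1019}{2150} = - \frac{3858231}{2150}$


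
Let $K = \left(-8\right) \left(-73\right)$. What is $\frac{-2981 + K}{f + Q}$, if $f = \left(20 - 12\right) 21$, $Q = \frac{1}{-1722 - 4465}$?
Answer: $- \frac{14830239}{1039415} \approx -14.268$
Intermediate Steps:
$Q = - \frac{1}{6187}$ ($Q = \frac{1}{-6187} = - \frac{1}{6187} \approx -0.00016163$)
$K = 584$
$f = 168$ ($f = 8 \cdot 21 = 168$)
$\frac{-2981 + K}{f + Q} = \frac{-2981 + 584}{168 - \frac{1}{6187}} = - \frac{2397}{\frac{1039415}{6187}} = \left(-2397\right) \frac{6187}{1039415} = - \frac{14830239}{1039415}$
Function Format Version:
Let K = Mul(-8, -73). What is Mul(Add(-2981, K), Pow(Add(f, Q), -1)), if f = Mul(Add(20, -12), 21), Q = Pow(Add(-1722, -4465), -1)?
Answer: Rational(-14830239, 1039415) ≈ -14.268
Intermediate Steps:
Q = Rational(-1, 6187) (Q = Pow(-6187, -1) = Rational(-1, 6187) ≈ -0.00016163)
K = 584
f = 168 (f = Mul(8, 21) = 168)
Mul(Add(-2981, K), Pow(Add(f, Q), -1)) = Mul(Add(-2981, 584), Pow(Add(168, Rational(-1, 6187)), -1)) = Mul(-2397, Pow(Rational(1039415, 6187), -1)) = Mul(-2397, Rational(6187, 1039415)) = Rational(-14830239, 1039415)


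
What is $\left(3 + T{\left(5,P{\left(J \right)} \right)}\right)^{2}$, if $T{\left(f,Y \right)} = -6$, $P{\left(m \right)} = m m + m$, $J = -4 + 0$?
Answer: $9$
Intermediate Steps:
$J = -4$
$P{\left(m \right)} = m + m^{2}$ ($P{\left(m \right)} = m^{2} + m = m + m^{2}$)
$\left(3 + T{\left(5,P{\left(J \right)} \right)}\right)^{2} = \left(3 - 6\right)^{2} = \left(-3\right)^{2} = 9$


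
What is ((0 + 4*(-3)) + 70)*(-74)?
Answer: -4292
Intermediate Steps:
((0 + 4*(-3)) + 70)*(-74) = ((0 - 12) + 70)*(-74) = (-12 + 70)*(-74) = 58*(-74) = -4292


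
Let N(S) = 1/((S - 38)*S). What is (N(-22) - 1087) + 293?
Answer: -1048079/1320 ≈ -794.00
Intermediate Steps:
N(S) = 1/(S*(-38 + S)) (N(S) = 1/((-38 + S)*S) = 1/(S*(-38 + S)))
(N(-22) - 1087) + 293 = (1/((-22)*(-38 - 22)) - 1087) + 293 = (-1/22/(-60) - 1087) + 293 = (-1/22*(-1/60) - 1087) + 293 = (1/1320 - 1087) + 293 = -1434839/1320 + 293 = -1048079/1320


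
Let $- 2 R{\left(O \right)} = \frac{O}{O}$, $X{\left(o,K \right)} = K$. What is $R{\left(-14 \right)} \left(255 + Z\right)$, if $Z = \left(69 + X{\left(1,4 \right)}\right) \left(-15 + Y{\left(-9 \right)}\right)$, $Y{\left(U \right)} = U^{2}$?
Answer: $- \frac{5073}{2} \approx -2536.5$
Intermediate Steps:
$R{\left(O \right)} = - \frac{1}{2}$ ($R{\left(O \right)} = - \frac{O \frac{1}{O}}{2} = \left(- \frac{1}{2}\right) 1 = - \frac{1}{2}$)
$Z = 4818$ ($Z = \left(69 + 4\right) \left(-15 + \left(-9\right)^{2}\right) = 73 \left(-15 + 81\right) = 73 \cdot 66 = 4818$)
$R{\left(-14 \right)} \left(255 + Z\right) = - \frac{255 + 4818}{2} = \left(- \frac{1}{2}\right) 5073 = - \frac{5073}{2}$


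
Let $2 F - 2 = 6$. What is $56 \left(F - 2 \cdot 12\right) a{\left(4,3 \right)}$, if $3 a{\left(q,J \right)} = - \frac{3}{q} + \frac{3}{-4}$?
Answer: $560$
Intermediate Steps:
$a{\left(q,J \right)} = - \frac{1}{4} - \frac{1}{q}$ ($a{\left(q,J \right)} = \frac{- \frac{3}{q} + \frac{3}{-4}}{3} = \frac{- \frac{3}{q} + 3 \left(- \frac{1}{4}\right)}{3} = \frac{- \frac{3}{q} - \frac{3}{4}}{3} = \frac{- \frac{3}{4} - \frac{3}{q}}{3} = - \frac{1}{4} - \frac{1}{q}$)
$F = 4$ ($F = 1 + \frac{1}{2} \cdot 6 = 1 + 3 = 4$)
$56 \left(F - 2 \cdot 12\right) a{\left(4,3 \right)} = 56 \left(4 - 2 \cdot 12\right) \frac{-4 - 4}{4 \cdot 4} = 56 \left(4 - 24\right) \frac{1}{4} \cdot \frac{1}{4} \left(-4 - 4\right) = 56 \left(4 - 24\right) \frac{1}{4} \cdot \frac{1}{4} \left(-8\right) = 56 \left(-20\right) \left(- \frac{1}{2}\right) = \left(-1120\right) \left(- \frac{1}{2}\right) = 560$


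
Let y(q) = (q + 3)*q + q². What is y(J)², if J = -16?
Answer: 215296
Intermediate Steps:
y(q) = q² + q*(3 + q) (y(q) = (3 + q)*q + q² = q*(3 + q) + q² = q² + q*(3 + q))
y(J)² = (-16*(3 + 2*(-16)))² = (-16*(3 - 32))² = (-16*(-29))² = 464² = 215296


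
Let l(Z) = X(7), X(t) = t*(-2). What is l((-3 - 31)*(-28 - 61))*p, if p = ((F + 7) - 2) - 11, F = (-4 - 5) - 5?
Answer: 280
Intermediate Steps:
X(t) = -2*t
l(Z) = -14 (l(Z) = -2*7 = -14)
F = -14 (F = -9 - 5 = -14)
p = -20 (p = ((-14 + 7) - 2) - 11 = (-7 - 2) - 11 = -9 - 11 = -20)
l((-3 - 31)*(-28 - 61))*p = -14*(-20) = 280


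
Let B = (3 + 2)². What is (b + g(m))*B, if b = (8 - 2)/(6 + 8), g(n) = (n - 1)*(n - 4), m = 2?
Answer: -275/7 ≈ -39.286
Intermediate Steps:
B = 25 (B = 5² = 25)
g(n) = (-1 + n)*(-4 + n)
b = 3/7 (b = 6/14 = 6*(1/14) = 3/7 ≈ 0.42857)
(b + g(m))*B = (3/7 + (4 + 2² - 5*2))*25 = (3/7 + (4 + 4 - 10))*25 = (3/7 - 2)*25 = -11/7*25 = -275/7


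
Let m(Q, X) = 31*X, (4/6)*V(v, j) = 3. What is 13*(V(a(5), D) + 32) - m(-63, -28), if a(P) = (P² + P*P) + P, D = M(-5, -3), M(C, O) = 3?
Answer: 2685/2 ≈ 1342.5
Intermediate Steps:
D = 3
a(P) = P + 2*P² (a(P) = (P² + P²) + P = 2*P² + P = P + 2*P²)
V(v, j) = 9/2 (V(v, j) = (3/2)*3 = 9/2)
13*(V(a(5), D) + 32) - m(-63, -28) = 13*(9/2 + 32) - 31*(-28) = 13*(73/2) - 1*(-868) = 949/2 + 868 = 2685/2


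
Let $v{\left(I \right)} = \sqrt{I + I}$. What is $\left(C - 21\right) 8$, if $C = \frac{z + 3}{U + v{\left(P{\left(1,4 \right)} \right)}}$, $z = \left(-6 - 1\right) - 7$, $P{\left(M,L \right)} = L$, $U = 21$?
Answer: $- \frac{74592}{433} + \frac{176 \sqrt{2}}{433} \approx -171.69$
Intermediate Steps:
$v{\left(I \right)} = \sqrt{2} \sqrt{I}$ ($v{\left(I \right)} = \sqrt{2 I} = \sqrt{2} \sqrt{I}$)
$z = -14$ ($z = -7 - 7 = -14$)
$C = - \frac{11}{21 + 2 \sqrt{2}}$ ($C = \frac{-14 + 3}{21 + \sqrt{2} \sqrt{4}} = - \frac{11}{21 + \sqrt{2} \cdot 2} = - \frac{11}{21 + 2 \sqrt{2}} \approx -0.46163$)
$\left(C - 21\right) 8 = \left(\left(- \frac{231}{433} + \frac{22 \sqrt{2}}{433}\right) - 21\right) 8 = \left(- \frac{9324}{433} + \frac{22 \sqrt{2}}{433}\right) 8 = - \frac{74592}{433} + \frac{176 \sqrt{2}}{433}$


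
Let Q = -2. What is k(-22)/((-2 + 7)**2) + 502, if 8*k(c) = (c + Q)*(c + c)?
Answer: 12682/25 ≈ 507.28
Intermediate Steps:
k(c) = c*(-2 + c)/4 (k(c) = ((c - 2)*(c + c))/8 = ((-2 + c)*(2*c))/8 = (2*c*(-2 + c))/8 = c*(-2 + c)/4)
k(-22)/((-2 + 7)**2) + 502 = ((1/4)*(-22)*(-2 - 22))/((-2 + 7)**2) + 502 = ((1/4)*(-22)*(-24))/(5**2) + 502 = 132/25 + 502 = 12682/25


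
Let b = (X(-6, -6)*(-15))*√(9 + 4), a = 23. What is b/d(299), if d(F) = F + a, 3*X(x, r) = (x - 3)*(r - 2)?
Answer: -180*√13/161 ≈ -4.0311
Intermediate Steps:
X(x, r) = (-3 + x)*(-2 + r)/3 (X(x, r) = ((x - 3)*(r - 2))/3 = ((-3 + x)*(-2 + r))/3 = (-3 + x)*(-2 + r)/3)
b = -360*√13 (b = ((2 - 1*(-6) - ⅔*(-6) + (⅓)*(-6)*(-6))*(-15))*√(9 + 4) = ((2 + 6 + 4 + 12)*(-15))*√13 = (24*(-15))*√13 = -360*√13 ≈ -1298.0)
d(F) = 23 + F (d(F) = F + 23 = 23 + F)
b/d(299) = (-360*√13)/(23 + 299) = -360*√13/322 = -360*√13*(1/322) = -180*√13/161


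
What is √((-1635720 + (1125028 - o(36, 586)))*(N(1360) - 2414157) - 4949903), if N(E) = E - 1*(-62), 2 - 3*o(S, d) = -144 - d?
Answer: √1232748220057 ≈ 1.1103e+6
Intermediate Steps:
o(S, d) = 146/3 + d/3 (o(S, d) = ⅔ - (-144 - d)/3 = ⅔ + (48 + d/3) = 146/3 + d/3)
N(E) = 62 + E (N(E) = E + 62 = 62 + E)
√((-1635720 + (1125028 - o(36, 586)))*(N(1360) - 2414157) - 4949903) = √((-1635720 + (1125028 - (146/3 + (⅓)*586)))*((62 + 1360) - 2414157) - 4949903) = √((-1635720 + (1125028 - (146/3 + 586/3)))*(1422 - 2414157) - 4949903) = √((-1635720 + (1125028 - 1*244))*(-2412735) - 4949903) = √((-1635720 + (1125028 - 244))*(-2412735) - 4949903) = √((-1635720 + 1124784)*(-2412735) - 4949903) = √(-510936*(-2412735) - 4949903) = √(1232753169960 - 4949903) = √1232748220057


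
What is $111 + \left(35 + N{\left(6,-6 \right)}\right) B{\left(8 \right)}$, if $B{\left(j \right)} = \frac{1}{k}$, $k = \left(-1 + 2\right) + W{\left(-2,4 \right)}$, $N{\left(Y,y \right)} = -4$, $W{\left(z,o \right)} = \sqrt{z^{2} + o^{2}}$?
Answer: $\frac{2078}{19} + \frac{62 \sqrt{5}}{19} \approx 116.67$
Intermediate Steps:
$W{\left(z,o \right)} = \sqrt{o^{2} + z^{2}}$
$k = 1 + 2 \sqrt{5}$ ($k = \left(-1 + 2\right) + \sqrt{4^{2} + \left(-2\right)^{2}} = 1 + \sqrt{16 + 4} = 1 + \sqrt{20} = 1 + 2 \sqrt{5} \approx 5.4721$)
$B{\left(j \right)} = \frac{1}{1 + 2 \sqrt{5}}$
$111 + \left(35 + N{\left(6,-6 \right)}\right) B{\left(8 \right)} = 111 + \left(35 - 4\right) \left(- \frac{1}{19} + \frac{2 \sqrt{5}}{19}\right) = 111 + 31 \left(- \frac{1}{19} + \frac{2 \sqrt{5}}{19}\right) = 111 - \left(\frac{31}{19} - \frac{62 \sqrt{5}}{19}\right) = \frac{2078}{19} + \frac{62 \sqrt{5}}{19}$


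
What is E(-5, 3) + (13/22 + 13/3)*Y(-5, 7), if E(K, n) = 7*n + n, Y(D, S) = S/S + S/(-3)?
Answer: 1726/99 ≈ 17.434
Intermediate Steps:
Y(D, S) = 1 - S/3 (Y(D, S) = 1 + S*(-⅓) = 1 - S/3)
E(K, n) = 8*n
E(-5, 3) + (13/22 + 13/3)*Y(-5, 7) = 8*3 + (13/22 + 13/3)*(1 - ⅓*7) = 24 + (13*(1/22) + 13*(⅓))*(1 - 7/3) = 24 + (13/22 + 13/3)*(-4/3) = 24 + (325/66)*(-4/3) = 24 - 650/99 = 1726/99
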